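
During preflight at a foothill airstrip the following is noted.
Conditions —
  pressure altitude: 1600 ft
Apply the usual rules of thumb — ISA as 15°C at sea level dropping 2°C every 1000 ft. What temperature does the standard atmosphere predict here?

ISA temperature = 15 − 2 × (1600/1000) = 15 − 3.2 = 11.8°C.

11.8°C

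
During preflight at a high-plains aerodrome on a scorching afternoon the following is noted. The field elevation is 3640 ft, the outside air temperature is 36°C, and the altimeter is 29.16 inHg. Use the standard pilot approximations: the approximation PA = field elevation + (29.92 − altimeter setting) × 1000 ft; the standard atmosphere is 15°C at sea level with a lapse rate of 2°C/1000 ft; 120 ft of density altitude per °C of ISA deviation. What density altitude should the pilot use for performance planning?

7976 ft

Pressure altitude = 3640 + (29.92 − 29.16) × 1000 = 3640 + (+760) = 4400 ft.
ISA temperature at 4400 ft = 15 − 2 × (4400/1000) = 6.2°C.
ISA deviation = 36 − 6.2 = +29.8°C.
Density altitude = 4400 + 120 × (29.8) = 7976 ft.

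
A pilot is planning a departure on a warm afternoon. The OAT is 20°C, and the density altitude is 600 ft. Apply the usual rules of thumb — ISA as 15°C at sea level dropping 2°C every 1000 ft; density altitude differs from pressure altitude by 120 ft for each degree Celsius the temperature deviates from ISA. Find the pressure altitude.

DA = PA + 120 × (OAT − (15 − 2·PA/1000)) = PA + 120·OAT − 1800 + 0.24·PA = 1.24·PA + 120·OAT − 1800.
So 1.24·PA = 600 − 120 × 20 + 1800 = 0.
PA = 0 / 1.24 = 0 ft.

0 ft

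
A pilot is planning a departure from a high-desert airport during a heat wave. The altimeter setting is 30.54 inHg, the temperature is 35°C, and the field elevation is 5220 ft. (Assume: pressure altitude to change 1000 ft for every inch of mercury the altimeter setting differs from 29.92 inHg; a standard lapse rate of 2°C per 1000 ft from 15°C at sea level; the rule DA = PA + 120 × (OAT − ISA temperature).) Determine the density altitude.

8104 ft

Pressure altitude = 5220 + (29.92 − 30.54) × 1000 = 5220 + (-620) = 4600 ft.
ISA temperature at 4600 ft = 15 − 2 × (4600/1000) = 5.8°C.
ISA deviation = 35 − 5.8 = +29.2°C.
Density altitude = 4600 + 120 × (29.2) = 8104 ft.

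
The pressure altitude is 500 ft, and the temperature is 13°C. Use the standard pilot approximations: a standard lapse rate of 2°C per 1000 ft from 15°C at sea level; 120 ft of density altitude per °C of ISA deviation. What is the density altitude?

380 ft

ISA temperature at 500 ft = 15 − 2 × (500/1000) = 14°C.
ISA deviation = 13 − 14 = -1°C.
Density altitude = 500 + 120 × (-1) = 500 + (-120) = 380 ft.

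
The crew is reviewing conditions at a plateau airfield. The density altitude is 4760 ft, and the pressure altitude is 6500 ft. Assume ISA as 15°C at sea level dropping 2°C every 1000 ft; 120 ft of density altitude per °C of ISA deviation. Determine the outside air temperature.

Density altitude − pressure altitude = 4760 − 6500 = -1740 ft.
At 120 ft/°C that is an ISA deviation of -1740/120 = -14.5°C.
ISA temperature at 6500 ft = 15 − 2 × (6500/1000) = 2°C.
OAT = ISA + deviation = 2 + (-14.5) = -12.5°C.

-12.5°C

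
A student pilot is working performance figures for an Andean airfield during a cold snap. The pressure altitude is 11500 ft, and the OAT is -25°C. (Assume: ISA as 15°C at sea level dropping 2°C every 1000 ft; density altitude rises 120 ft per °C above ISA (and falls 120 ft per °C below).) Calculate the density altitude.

ISA temperature at 11500 ft = 15 − 2 × (11500/1000) = -8°C.
ISA deviation = -25 − (-8) = -17°C.
Density altitude = 11500 + 120 × (-17) = 11500 + (-2040) = 9460 ft.

9460 ft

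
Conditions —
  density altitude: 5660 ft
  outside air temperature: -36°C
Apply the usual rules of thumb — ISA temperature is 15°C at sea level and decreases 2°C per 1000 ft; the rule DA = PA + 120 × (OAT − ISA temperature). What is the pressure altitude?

DA = PA + 120 × (OAT − (15 − 2·PA/1000)) = PA + 120·OAT − 1800 + 0.24·PA = 1.24·PA + 120·OAT − 1800.
So 1.24·PA = 5660 − 120 × (-36) + 1800 = 11780.
PA = 11780 / 1.24 = 9500 ft.

9500 ft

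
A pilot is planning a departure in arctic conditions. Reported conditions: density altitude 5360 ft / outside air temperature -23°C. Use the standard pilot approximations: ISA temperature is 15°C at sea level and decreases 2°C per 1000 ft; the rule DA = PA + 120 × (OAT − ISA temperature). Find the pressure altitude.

DA = PA + 120 × (OAT − (15 − 2·PA/1000)) = PA + 120·OAT − 1800 + 0.24·PA = 1.24·PA + 120·OAT − 1800.
So 1.24·PA = 5360 − 120 × (-23) + 1800 = 9920.
PA = 9920 / 1.24 = 8000 ft.

8000 ft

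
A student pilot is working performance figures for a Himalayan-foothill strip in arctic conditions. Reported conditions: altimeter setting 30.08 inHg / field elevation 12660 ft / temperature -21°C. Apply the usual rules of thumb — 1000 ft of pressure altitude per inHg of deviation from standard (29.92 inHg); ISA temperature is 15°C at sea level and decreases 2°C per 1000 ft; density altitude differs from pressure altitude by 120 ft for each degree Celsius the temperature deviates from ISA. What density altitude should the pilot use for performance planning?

11180 ft

Pressure altitude = 12660 + (29.92 − 30.08) × 1000 = 12660 + (-160) = 12500 ft.
ISA temperature at 12500 ft = 15 − 2 × (12500/1000) = -10°C.
ISA deviation = -21 − (-10) = -11°C.
Density altitude = 12500 + 120 × (-11) = 11180 ft.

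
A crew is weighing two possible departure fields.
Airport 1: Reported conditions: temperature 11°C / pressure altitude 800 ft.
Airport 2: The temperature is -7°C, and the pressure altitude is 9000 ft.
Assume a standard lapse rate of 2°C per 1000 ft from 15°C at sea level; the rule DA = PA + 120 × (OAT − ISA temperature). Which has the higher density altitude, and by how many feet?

Airport 2 by 8008 ft

Airport 1: ISA temp = 13.4°C, deviation -2.4°C, DA = 800 + 120 × (-2.4) = 512 ft.
Airport 2: ISA temp = -3°C, deviation -4°C, DA = 9000 + 120 × (-4) = 8520 ft.
Airport 2 is higher by 8520 − 512 = 8008 ft.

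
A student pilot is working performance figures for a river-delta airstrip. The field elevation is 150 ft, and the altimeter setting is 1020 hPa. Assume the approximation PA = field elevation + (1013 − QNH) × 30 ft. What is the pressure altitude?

Pressure correction = (1013 − 1020) × 30 = -210 ft.
Pressure altitude = 150 + (-210) = -60 ft.

-60 ft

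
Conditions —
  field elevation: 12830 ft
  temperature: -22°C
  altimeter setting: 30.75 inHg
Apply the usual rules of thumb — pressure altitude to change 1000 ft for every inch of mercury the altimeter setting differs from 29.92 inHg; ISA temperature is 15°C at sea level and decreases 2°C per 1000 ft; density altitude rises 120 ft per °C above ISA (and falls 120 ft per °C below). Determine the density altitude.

10440 ft

Pressure altitude = 12830 + (29.92 − 30.75) × 1000 = 12830 + (-830) = 12000 ft.
ISA temperature at 12000 ft = 15 − 2 × (12000/1000) = -9°C.
ISA deviation = -22 − (-9) = -13°C.
Density altitude = 12000 + 120 × (-13) = 10440 ft.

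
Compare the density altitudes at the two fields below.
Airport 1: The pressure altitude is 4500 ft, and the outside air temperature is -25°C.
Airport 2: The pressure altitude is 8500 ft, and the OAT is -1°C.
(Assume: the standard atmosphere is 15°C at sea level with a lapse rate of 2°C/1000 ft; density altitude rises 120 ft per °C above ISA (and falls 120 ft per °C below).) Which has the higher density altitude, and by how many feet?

Airport 1: ISA temp = 6°C, deviation -31°C, DA = 4500 + 120 × (-31) = 780 ft.
Airport 2: ISA temp = -2°C, deviation +1°C, DA = 8500 + 120 × 1 = 8620 ft.
Airport 2 is higher by 8620 − 780 = 7840 ft.

Airport 2 by 7840 ft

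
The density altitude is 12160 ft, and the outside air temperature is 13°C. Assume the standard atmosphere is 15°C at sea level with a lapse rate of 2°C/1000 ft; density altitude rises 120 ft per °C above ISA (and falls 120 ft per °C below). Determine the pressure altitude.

DA = PA + 120 × (OAT − (15 − 2·PA/1000)) = PA + 120·OAT − 1800 + 0.24·PA = 1.24·PA + 120·OAT − 1800.
So 1.24·PA = 12160 − 120 × 13 + 1800 = 12400.
PA = 12400 / 1.24 = 10000 ft.

10000 ft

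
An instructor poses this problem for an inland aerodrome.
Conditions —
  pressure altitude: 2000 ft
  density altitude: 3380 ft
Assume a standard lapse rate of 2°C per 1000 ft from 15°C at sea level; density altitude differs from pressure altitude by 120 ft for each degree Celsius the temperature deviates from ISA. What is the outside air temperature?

22.5°C

Density altitude − pressure altitude = 3380 − 2000 = +1380 ft.
At 120 ft/°C that is an ISA deviation of 1380/120 = +11.5°C.
ISA temperature at 2000 ft = 15 − 2 × (2000/1000) = 11°C.
OAT = ISA + deviation = 11 + (+11.5) = 22.5°C.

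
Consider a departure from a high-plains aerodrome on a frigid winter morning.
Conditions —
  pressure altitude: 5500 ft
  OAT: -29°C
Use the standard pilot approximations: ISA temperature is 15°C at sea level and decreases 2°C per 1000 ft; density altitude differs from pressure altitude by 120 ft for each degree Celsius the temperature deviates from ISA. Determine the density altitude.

ISA temperature at 5500 ft = 15 − 2 × (5500/1000) = 4°C.
ISA deviation = -29 − 4 = -33°C.
Density altitude = 5500 + 120 × (-33) = 5500 + (-3960) = 1540 ft.

1540 ft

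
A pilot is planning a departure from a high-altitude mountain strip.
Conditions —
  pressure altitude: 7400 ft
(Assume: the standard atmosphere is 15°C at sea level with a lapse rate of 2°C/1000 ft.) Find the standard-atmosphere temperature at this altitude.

0.2°C

ISA temperature = 15 − 2 × (7400/1000) = 15 − 14.8 = 0.2°C.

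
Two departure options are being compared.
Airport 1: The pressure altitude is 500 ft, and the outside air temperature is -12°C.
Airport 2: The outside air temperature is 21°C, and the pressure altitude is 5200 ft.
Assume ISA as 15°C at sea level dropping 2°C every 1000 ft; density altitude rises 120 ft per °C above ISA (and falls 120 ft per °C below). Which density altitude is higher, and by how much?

Airport 1: ISA temp = 14°C, deviation -26°C, DA = 500 + 120 × (-26) = -2620 ft.
Airport 2: ISA temp = 4.6°C, deviation +16.4°C, DA = 5200 + 120 × 16.4 = 7168 ft.
Airport 2 is higher by 7168 − (-2620) = 9788 ft.

Airport 2 by 9788 ft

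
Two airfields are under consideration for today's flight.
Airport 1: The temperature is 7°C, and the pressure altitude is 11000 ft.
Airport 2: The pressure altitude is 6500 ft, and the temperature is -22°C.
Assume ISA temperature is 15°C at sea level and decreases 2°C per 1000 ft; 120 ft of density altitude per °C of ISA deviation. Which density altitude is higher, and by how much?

Airport 1: ISA temp = -7°C, deviation +14°C, DA = 11000 + 120 × 14 = 12680 ft.
Airport 2: ISA temp = 2°C, deviation -24°C, DA = 6500 + 120 × (-24) = 3620 ft.
Airport 1 is higher by 12680 − 3620 = 9060 ft.

Airport 1 by 9060 ft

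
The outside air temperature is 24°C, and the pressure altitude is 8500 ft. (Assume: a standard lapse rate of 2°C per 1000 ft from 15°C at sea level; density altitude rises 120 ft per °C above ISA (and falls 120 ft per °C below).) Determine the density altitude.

ISA temperature at 8500 ft = 15 − 2 × (8500/1000) = -2°C.
ISA deviation = 24 − (-2) = +26°C.
Density altitude = 8500 + 120 × (26) = 8500 + (+3120) = 11620 ft.

11620 ft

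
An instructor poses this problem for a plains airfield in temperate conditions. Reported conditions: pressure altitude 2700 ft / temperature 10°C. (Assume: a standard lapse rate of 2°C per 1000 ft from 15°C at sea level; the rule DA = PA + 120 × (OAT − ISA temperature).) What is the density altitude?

2748 ft

ISA temperature at 2700 ft = 15 − 2 × (2700/1000) = 9.6°C.
ISA deviation = 10 − 9.6 = +0.4°C.
Density altitude = 2700 + 120 × (0.4) = 2700 + (+48) = 2748 ft.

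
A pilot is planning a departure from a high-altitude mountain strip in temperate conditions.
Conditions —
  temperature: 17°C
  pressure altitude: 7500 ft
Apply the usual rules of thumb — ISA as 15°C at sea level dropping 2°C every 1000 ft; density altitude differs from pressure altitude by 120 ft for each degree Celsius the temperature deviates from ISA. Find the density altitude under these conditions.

ISA temperature at 7500 ft = 15 − 2 × (7500/1000) = 0°C.
ISA deviation = 17 − 0 = +17°C.
Density altitude = 7500 + 120 × (17) = 7500 + (+2040) = 9540 ft.

9540 ft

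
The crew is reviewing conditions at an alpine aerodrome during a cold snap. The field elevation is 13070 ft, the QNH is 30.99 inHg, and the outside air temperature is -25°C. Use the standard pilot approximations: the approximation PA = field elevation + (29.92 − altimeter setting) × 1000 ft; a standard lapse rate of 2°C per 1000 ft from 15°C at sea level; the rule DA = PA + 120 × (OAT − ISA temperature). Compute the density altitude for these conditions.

10080 ft

Pressure altitude = 13070 + (29.92 − 30.99) × 1000 = 13070 + (-1070) = 12000 ft.
ISA temperature at 12000 ft = 15 − 2 × (12000/1000) = -9°C.
ISA deviation = -25 − (-9) = -16°C.
Density altitude = 12000 + 120 × (-16) = 10080 ft.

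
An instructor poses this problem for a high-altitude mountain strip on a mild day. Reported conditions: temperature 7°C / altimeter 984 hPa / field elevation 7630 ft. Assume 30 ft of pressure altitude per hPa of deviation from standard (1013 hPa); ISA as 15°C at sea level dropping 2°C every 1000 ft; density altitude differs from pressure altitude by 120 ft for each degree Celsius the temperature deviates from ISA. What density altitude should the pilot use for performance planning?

Pressure altitude = 7630 + (1013 − 984) × 30 = 7630 + (+870) = 8500 ft.
ISA temperature at 8500 ft = 15 − 2 × (8500/1000) = -2°C.
ISA deviation = 7 − (-2) = +9°C.
Density altitude = 8500 + 120 × (9) = 9580 ft.

9580 ft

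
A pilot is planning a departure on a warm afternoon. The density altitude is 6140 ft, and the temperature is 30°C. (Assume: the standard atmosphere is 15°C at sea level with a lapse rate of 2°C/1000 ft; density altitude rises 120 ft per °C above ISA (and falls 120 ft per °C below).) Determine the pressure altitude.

3500 ft

DA = PA + 120 × (OAT − (15 − 2·PA/1000)) = PA + 120·OAT − 1800 + 0.24·PA = 1.24·PA + 120·OAT − 1800.
So 1.24·PA = 6140 − 120 × 30 + 1800 = 4340.
PA = 4340 / 1.24 = 3500 ft.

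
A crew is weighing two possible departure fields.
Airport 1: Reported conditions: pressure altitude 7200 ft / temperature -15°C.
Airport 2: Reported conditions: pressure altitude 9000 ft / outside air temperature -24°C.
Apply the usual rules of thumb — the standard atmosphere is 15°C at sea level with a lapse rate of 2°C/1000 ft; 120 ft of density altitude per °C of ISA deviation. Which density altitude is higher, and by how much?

Airport 2 by 1152 ft

Airport 1: ISA temp = 0.6°C, deviation -15.6°C, DA = 7200 + 120 × (-15.6) = 5328 ft.
Airport 2: ISA temp = -3°C, deviation -21°C, DA = 9000 + 120 × (-21) = 6480 ft.
Airport 2 is higher by 6480 − 5328 = 1152 ft.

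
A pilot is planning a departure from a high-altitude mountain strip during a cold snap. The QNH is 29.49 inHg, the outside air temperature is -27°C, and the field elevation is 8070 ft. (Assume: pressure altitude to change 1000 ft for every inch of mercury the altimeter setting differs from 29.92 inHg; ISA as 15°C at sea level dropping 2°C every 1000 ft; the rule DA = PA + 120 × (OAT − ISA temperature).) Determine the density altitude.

5500 ft

Pressure altitude = 8070 + (29.92 − 29.49) × 1000 = 8070 + (+430) = 8500 ft.
ISA temperature at 8500 ft = 15 − 2 × (8500/1000) = -2°C.
ISA deviation = -27 − (-2) = -25°C.
Density altitude = 8500 + 120 × (-25) = 5500 ft.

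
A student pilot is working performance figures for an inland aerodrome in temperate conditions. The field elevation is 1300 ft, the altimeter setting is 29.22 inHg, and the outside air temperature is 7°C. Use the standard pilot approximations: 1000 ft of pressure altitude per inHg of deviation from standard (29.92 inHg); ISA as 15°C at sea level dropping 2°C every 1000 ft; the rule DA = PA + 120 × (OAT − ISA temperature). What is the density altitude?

1520 ft

Pressure altitude = 1300 + (29.92 − 29.22) × 1000 = 1300 + (+700) = 2000 ft.
ISA temperature at 2000 ft = 15 − 2 × (2000/1000) = 11°C.
ISA deviation = 7 − 11 = -4°C.
Density altitude = 2000 + 120 × (-4) = 1520 ft.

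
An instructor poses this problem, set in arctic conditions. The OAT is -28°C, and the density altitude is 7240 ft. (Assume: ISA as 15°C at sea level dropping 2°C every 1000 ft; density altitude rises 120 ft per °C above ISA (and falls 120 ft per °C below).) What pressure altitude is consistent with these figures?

10000 ft

DA = PA + 120 × (OAT − (15 − 2·PA/1000)) = PA + 120·OAT − 1800 + 0.24·PA = 1.24·PA + 120·OAT − 1800.
So 1.24·PA = 7240 − 120 × (-28) + 1800 = 12400.
PA = 12400 / 1.24 = 10000 ft.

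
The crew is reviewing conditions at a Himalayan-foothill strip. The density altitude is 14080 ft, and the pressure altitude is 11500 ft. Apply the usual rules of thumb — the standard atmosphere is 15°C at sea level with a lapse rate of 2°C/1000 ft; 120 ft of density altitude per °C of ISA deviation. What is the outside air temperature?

13.5°C

Density altitude − pressure altitude = 14080 − 11500 = +2580 ft.
At 120 ft/°C that is an ISA deviation of 2580/120 = +21.5°C.
ISA temperature at 11500 ft = 15 − 2 × (11500/1000) = -8°C.
OAT = ISA + deviation = -8 + (+21.5) = 13.5°C.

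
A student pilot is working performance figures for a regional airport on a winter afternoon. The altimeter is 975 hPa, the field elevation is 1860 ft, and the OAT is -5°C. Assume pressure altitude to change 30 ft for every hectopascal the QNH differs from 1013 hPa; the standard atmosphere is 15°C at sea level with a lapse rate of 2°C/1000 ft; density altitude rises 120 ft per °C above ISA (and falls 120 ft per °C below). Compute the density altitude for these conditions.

Pressure altitude = 1860 + (1013 − 975) × 30 = 1860 + (+1140) = 3000 ft.
ISA temperature at 3000 ft = 15 − 2 × (3000/1000) = 9°C.
ISA deviation = -5 − 9 = -14°C.
Density altitude = 3000 + 120 × (-14) = 1320 ft.

1320 ft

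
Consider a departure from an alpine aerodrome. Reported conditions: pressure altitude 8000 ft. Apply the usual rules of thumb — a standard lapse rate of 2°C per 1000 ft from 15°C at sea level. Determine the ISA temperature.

-1°C

ISA temperature = 15 − 2 × (8000/1000) = 15 − 16 = -1°C.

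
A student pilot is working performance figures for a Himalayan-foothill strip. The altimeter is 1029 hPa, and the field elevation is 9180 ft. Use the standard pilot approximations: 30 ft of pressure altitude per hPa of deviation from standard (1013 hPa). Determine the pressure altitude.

8700 ft

Pressure correction = (1013 − 1029) × 30 = -480 ft.
Pressure altitude = 9180 + (-480) = 8700 ft.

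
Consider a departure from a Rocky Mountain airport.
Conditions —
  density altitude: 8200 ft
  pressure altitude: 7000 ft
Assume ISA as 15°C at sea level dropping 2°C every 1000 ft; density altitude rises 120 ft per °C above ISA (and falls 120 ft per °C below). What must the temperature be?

Density altitude − pressure altitude = 8200 − 7000 = +1200 ft.
At 120 ft/°C that is an ISA deviation of 1200/120 = +10°C.
ISA temperature at 7000 ft = 15 − 2 × (7000/1000) = 1°C.
OAT = ISA + deviation = 1 + (+10) = 11°C.

11°C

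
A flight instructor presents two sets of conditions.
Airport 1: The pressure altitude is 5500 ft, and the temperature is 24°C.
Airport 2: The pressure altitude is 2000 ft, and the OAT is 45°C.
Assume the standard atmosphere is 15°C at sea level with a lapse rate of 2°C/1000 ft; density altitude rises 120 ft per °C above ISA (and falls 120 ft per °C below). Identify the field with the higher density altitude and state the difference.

Airport 1: ISA temp = 4°C, deviation +20°C, DA = 5500 + 120 × 20 = 7900 ft.
Airport 2: ISA temp = 11°C, deviation +34°C, DA = 2000 + 120 × 34 = 6080 ft.
Airport 1 is higher by 7900 − 6080 = 1820 ft.

Airport 1 by 1820 ft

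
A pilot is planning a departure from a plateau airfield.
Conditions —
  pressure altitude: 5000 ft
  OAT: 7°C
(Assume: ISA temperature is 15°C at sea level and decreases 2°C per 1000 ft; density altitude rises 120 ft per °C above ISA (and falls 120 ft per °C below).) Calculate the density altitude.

ISA temperature at 5000 ft = 15 − 2 × (5000/1000) = 5°C.
ISA deviation = 7 − 5 = +2°C.
Density altitude = 5000 + 120 × (2) = 5000 + (+240) = 5240 ft.

5240 ft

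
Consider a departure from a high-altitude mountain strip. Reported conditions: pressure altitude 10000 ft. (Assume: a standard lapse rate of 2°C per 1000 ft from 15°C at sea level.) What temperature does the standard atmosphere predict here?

ISA temperature = 15 − 2 × (10000/1000) = 15 − 20 = -5°C.

-5°C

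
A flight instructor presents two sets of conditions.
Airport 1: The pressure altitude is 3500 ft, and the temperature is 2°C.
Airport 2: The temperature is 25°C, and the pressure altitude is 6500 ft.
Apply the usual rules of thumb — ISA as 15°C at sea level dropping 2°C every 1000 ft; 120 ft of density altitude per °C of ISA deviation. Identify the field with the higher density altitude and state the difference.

Airport 2 by 6480 ft

Airport 1: ISA temp = 8°C, deviation -6°C, DA = 3500 + 120 × (-6) = 2780 ft.
Airport 2: ISA temp = 2°C, deviation +23°C, DA = 6500 + 120 × 23 = 9260 ft.
Airport 2 is higher by 9260 − 2780 = 6480 ft.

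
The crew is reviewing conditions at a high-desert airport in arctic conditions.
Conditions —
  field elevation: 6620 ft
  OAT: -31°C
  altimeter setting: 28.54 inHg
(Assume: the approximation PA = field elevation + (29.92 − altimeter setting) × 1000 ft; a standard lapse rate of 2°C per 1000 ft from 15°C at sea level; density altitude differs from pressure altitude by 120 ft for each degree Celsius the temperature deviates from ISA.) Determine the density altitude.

4400 ft

Pressure altitude = 6620 + (29.92 − 28.54) × 1000 = 6620 + (+1380) = 8000 ft.
ISA temperature at 8000 ft = 15 − 2 × (8000/1000) = -1°C.
ISA deviation = -31 − (-1) = -30°C.
Density altitude = 8000 + 120 × (-30) = 4400 ft.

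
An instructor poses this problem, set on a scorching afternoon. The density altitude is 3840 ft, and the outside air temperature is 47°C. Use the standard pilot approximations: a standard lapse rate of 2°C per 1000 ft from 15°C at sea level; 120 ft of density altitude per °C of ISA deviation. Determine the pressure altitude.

DA = PA + 120 × (OAT − (15 − 2·PA/1000)) = PA + 120·OAT − 1800 + 0.24·PA = 1.24·PA + 120·OAT − 1800.
So 1.24·PA = 3840 − 120 × 47 + 1800 = 0.
PA = 0 / 1.24 = 0 ft.

0 ft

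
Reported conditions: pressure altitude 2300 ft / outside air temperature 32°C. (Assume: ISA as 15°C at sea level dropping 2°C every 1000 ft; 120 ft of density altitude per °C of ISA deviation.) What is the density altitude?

ISA temperature at 2300 ft = 15 − 2 × (2300/1000) = 10.4°C.
ISA deviation = 32 − 10.4 = +21.6°C.
Density altitude = 2300 + 120 × (21.6) = 2300 + (+2592) = 4892 ft.

4892 ft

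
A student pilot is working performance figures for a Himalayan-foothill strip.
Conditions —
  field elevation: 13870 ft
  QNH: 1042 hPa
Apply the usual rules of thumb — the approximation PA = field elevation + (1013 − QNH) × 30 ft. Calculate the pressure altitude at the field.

Pressure correction = (1013 − 1042) × 30 = -870 ft.
Pressure altitude = 13870 + (-870) = 13000 ft.

13000 ft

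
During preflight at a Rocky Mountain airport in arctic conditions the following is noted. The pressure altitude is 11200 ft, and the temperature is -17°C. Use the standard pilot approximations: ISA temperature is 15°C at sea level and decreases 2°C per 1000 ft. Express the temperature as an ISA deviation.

ISA temperature at 11200 ft = 15 − 2 × (11200/1000) = -7.4°C.
Deviation = OAT − ISA = -17 − (-7.4) = -9.6°C.

ISA-9.6°C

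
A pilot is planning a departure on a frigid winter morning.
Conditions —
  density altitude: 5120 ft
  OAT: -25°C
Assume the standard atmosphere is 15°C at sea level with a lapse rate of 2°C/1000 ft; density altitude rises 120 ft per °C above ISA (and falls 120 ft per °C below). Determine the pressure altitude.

DA = PA + 120 × (OAT − (15 − 2·PA/1000)) = PA + 120·OAT − 1800 + 0.24·PA = 1.24·PA + 120·OAT − 1800.
So 1.24·PA = 5120 − 120 × (-25) + 1800 = 9920.
PA = 9920 / 1.24 = 8000 ft.

8000 ft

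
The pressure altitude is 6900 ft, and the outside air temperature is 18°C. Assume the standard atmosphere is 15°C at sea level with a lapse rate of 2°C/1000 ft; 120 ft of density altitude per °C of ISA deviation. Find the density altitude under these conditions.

8916 ft

ISA temperature at 6900 ft = 15 − 2 × (6900/1000) = 1.2°C.
ISA deviation = 18 − 1.2 = +16.8°C.
Density altitude = 6900 + 120 × (16.8) = 6900 + (+2016) = 8916 ft.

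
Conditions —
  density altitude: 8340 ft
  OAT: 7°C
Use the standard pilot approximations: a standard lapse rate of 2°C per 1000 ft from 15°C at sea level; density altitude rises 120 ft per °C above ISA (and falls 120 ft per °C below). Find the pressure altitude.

7500 ft

DA = PA + 120 × (OAT − (15 − 2·PA/1000)) = PA + 120·OAT − 1800 + 0.24·PA = 1.24·PA + 120·OAT − 1800.
So 1.24·PA = 8340 − 120 × 7 + 1800 = 9300.
PA = 9300 / 1.24 = 7500 ft.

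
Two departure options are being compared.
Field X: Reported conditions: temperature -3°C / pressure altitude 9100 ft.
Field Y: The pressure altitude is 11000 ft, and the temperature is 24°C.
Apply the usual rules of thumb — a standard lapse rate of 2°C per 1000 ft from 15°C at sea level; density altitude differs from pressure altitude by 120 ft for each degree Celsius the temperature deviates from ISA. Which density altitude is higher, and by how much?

Field Y by 5596 ft

Field X: ISA temp = -3.2°C, deviation +0.2°C, DA = 9100 + 120 × 0.2 = 9124 ft.
Field Y: ISA temp = -7°C, deviation +31°C, DA = 11000 + 120 × 31 = 14720 ft.
Field Y is higher by 14720 − 9124 = 5596 ft.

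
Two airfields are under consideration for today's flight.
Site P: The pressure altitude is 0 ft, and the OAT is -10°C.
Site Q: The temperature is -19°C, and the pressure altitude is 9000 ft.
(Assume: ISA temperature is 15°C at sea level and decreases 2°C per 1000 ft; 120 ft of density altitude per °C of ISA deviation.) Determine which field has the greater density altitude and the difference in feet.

Site P: ISA temp = 15°C, deviation -25°C, DA = 0 + 120 × (-25) = -3000 ft.
Site Q: ISA temp = -3°C, deviation -16°C, DA = 9000 + 120 × (-16) = 7080 ft.
Site Q is higher by 7080 − (-3000) = 10080 ft.

Site Q by 10080 ft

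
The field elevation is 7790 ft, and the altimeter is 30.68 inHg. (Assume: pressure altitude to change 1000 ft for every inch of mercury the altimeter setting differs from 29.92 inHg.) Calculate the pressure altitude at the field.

7030 ft

Pressure correction = (29.92 − 30.68) × 1000 = -760 ft.
Pressure altitude = 7790 + (-760) = 7030 ft.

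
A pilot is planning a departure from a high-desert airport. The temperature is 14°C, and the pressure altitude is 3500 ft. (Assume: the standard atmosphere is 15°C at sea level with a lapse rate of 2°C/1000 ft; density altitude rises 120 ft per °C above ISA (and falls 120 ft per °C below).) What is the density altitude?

4220 ft

ISA temperature at 3500 ft = 15 − 2 × (3500/1000) = 8°C.
ISA deviation = 14 − 8 = +6°C.
Density altitude = 3500 + 120 × (6) = 3500 + (+720) = 4220 ft.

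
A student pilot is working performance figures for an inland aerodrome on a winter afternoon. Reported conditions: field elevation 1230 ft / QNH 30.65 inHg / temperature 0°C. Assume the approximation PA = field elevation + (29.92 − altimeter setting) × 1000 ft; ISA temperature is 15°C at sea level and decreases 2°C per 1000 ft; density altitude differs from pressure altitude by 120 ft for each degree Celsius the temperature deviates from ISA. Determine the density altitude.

-1180 ft

Pressure altitude = 1230 + (29.92 − 30.65) × 1000 = 1230 + (-730) = 500 ft.
ISA temperature at 500 ft = 15 − 2 × (500/1000) = 14°C.
ISA deviation = 0 − 14 = -14°C.
Density altitude = 500 + 120 × (-14) = -1180 ft.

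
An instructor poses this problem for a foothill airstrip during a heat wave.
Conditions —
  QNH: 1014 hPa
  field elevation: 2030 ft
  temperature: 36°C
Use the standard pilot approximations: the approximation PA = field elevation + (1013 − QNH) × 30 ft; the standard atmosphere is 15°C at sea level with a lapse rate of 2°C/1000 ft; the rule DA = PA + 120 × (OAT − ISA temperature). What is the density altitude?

5000 ft

Pressure altitude = 2030 + (1013 − 1014) × 30 = 2030 + (-30) = 2000 ft.
ISA temperature at 2000 ft = 15 − 2 × (2000/1000) = 11°C.
ISA deviation = 36 − 11 = +25°C.
Density altitude = 2000 + 120 × (25) = 5000 ft.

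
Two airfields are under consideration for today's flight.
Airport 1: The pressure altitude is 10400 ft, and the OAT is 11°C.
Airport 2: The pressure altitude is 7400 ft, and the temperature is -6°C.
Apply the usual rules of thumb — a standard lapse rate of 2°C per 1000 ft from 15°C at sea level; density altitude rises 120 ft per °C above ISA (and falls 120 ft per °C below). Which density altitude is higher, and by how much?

Airport 1: ISA temp = -5.8°C, deviation +16.8°C, DA = 10400 + 120 × 16.8 = 12416 ft.
Airport 2: ISA temp = 0.2°C, deviation -6.2°C, DA = 7400 + 120 × (-6.2) = 6656 ft.
Airport 1 is higher by 12416 − 6656 = 5760 ft.

Airport 1 by 5760 ft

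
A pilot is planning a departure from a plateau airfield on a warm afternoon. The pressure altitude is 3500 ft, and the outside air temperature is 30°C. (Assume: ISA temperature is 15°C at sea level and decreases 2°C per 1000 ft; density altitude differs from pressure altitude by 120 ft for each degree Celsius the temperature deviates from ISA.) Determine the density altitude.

ISA temperature at 3500 ft = 15 − 2 × (3500/1000) = 8°C.
ISA deviation = 30 − 8 = +22°C.
Density altitude = 3500 + 120 × (22) = 3500 + (+2640) = 6140 ft.

6140 ft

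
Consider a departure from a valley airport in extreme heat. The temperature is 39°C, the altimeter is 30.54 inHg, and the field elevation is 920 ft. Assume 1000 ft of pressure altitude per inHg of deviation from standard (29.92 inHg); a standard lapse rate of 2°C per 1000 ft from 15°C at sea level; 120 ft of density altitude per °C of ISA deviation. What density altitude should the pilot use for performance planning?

Pressure altitude = 920 + (29.92 − 30.54) × 1000 = 920 + (-620) = 300 ft.
ISA temperature at 300 ft = 15 − 2 × (300/1000) = 14.4°C.
ISA deviation = 39 − 14.4 = +24.6°C.
Density altitude = 300 + 120 × (24.6) = 3252 ft.

3252 ft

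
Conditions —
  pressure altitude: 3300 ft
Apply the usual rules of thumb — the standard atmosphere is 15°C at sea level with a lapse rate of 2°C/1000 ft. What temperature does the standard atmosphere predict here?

8.4°C

ISA temperature = 15 − 2 × (3300/1000) = 15 − 6.6 = 8.4°C.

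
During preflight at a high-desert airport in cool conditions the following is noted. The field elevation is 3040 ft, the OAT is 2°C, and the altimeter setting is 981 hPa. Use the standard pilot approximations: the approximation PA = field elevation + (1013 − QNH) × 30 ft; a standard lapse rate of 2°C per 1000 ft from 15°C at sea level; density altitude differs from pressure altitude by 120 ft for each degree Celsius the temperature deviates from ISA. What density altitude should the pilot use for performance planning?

Pressure altitude = 3040 + (1013 − 981) × 30 = 3040 + (+960) = 4000 ft.
ISA temperature at 4000 ft = 15 − 2 × (4000/1000) = 7°C.
ISA deviation = 2 − 7 = -5°C.
Density altitude = 4000 + 120 × (-5) = 3400 ft.

3400 ft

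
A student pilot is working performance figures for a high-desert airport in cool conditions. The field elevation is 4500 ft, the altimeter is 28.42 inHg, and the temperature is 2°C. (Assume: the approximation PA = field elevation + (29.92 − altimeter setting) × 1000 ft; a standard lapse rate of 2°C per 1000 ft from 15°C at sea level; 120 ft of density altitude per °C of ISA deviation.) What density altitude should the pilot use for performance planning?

5880 ft

Pressure altitude = 4500 + (29.92 − 28.42) × 1000 = 4500 + (+1500) = 6000 ft.
ISA temperature at 6000 ft = 15 − 2 × (6000/1000) = 3°C.
ISA deviation = 2 − 3 = -1°C.
Density altitude = 6000 + 120 × (-1) = 5880 ft.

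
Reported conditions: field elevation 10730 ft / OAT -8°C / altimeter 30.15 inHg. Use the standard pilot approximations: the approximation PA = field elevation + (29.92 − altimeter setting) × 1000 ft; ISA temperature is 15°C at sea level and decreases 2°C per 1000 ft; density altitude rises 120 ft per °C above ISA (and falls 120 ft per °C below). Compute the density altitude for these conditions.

10260 ft

Pressure altitude = 10730 + (29.92 − 30.15) × 1000 = 10730 + (-230) = 10500 ft.
ISA temperature at 10500 ft = 15 − 2 × (10500/1000) = -6°C.
ISA deviation = -8 − (-6) = -2°C.
Density altitude = 10500 + 120 × (-2) = 10260 ft.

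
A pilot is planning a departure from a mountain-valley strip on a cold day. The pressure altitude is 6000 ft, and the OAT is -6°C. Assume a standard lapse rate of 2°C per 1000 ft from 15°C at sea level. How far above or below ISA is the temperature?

ISA-9°C

ISA temperature at 6000 ft = 15 − 2 × (6000/1000) = 3°C.
Deviation = OAT − ISA = -6 − 3 = -9°C.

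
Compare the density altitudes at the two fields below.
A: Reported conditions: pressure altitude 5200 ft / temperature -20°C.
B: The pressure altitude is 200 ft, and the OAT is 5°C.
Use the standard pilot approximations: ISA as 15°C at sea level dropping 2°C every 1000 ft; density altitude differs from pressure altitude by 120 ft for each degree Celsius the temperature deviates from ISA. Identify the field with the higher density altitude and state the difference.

A: ISA temp = 4.6°C, deviation -24.6°C, DA = 5200 + 120 × (-24.6) = 2248 ft.
B: ISA temp = 14.6°C, deviation -9.6°C, DA = 200 + 120 × (-9.6) = -952 ft.
A is higher by 2248 − (-952) = 3200 ft.

A by 3200 ft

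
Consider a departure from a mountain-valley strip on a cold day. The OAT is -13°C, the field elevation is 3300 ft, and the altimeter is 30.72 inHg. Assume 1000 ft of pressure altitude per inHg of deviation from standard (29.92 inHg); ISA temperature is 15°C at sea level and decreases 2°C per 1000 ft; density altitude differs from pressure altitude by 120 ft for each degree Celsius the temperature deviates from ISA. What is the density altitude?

Pressure altitude = 3300 + (29.92 − 30.72) × 1000 = 3300 + (-800) = 2500 ft.
ISA temperature at 2500 ft = 15 − 2 × (2500/1000) = 10°C.
ISA deviation = -13 − 10 = -23°C.
Density altitude = 2500 + 120 × (-23) = -260 ft.

-260 ft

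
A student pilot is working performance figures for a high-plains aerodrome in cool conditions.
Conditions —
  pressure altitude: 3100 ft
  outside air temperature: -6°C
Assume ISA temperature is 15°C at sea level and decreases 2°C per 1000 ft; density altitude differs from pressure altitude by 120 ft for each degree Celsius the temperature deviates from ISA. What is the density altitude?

1324 ft

ISA temperature at 3100 ft = 15 − 2 × (3100/1000) = 8.8°C.
ISA deviation = -6 − 8.8 = -14.8°C.
Density altitude = 3100 + 120 × (-14.8) = 3100 + (-1776) = 1324 ft.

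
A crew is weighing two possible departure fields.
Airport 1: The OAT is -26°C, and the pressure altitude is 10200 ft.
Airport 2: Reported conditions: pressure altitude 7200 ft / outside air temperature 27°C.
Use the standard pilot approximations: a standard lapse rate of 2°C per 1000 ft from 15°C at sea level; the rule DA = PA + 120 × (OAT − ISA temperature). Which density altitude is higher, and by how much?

Airport 1: ISA temp = -5.4°C, deviation -20.6°C, DA = 10200 + 120 × (-20.6) = 7728 ft.
Airport 2: ISA temp = 0.6°C, deviation +26.4°C, DA = 7200 + 120 × 26.4 = 10368 ft.
Airport 2 is higher by 10368 − 7728 = 2640 ft.

Airport 2 by 2640 ft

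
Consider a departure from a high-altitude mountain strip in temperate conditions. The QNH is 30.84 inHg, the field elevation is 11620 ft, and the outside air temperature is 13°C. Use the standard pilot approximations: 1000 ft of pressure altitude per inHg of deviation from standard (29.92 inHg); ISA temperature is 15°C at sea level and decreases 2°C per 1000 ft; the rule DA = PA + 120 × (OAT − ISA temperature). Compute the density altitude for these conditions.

13028 ft

Pressure altitude = 11620 + (29.92 − 30.84) × 1000 = 11620 + (-920) = 10700 ft.
ISA temperature at 10700 ft = 15 − 2 × (10700/1000) = -6.4°C.
ISA deviation = 13 − (-6.4) = +19.4°C.
Density altitude = 10700 + 120 × (19.4) = 13028 ft.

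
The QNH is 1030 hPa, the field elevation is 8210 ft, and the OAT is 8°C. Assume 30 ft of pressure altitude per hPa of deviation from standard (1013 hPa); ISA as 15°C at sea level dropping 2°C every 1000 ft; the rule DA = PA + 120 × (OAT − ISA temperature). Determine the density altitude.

Pressure altitude = 8210 + (1013 − 1030) × 30 = 8210 + (-510) = 7700 ft.
ISA temperature at 7700 ft = 15 − 2 × (7700/1000) = -0.4°C.
ISA deviation = 8 − (-0.4) = +8.4°C.
Density altitude = 7700 + 120 × (8.4) = 8708 ft.

8708 ft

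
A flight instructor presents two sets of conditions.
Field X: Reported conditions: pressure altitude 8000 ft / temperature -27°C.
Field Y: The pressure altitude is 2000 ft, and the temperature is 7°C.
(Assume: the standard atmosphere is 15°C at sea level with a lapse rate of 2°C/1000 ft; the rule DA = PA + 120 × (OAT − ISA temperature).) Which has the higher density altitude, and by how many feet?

Field X by 3360 ft

Field X: ISA temp = -1°C, deviation -26°C, DA = 8000 + 120 × (-26) = 4880 ft.
Field Y: ISA temp = 11°C, deviation -4°C, DA = 2000 + 120 × (-4) = 1520 ft.
Field X is higher by 4880 − 1520 = 3360 ft.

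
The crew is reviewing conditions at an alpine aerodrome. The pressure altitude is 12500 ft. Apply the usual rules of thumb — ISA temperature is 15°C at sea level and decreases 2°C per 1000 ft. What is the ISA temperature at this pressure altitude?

ISA temperature = 15 − 2 × (12500/1000) = 15 − 25 = -10°C.

-10°C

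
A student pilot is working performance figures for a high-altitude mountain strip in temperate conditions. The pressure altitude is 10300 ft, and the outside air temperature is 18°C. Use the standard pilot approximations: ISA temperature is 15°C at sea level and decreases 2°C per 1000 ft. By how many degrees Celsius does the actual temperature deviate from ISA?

ISA+23.6°C

ISA temperature at 10300 ft = 15 − 2 × (10300/1000) = -5.6°C.
Deviation = OAT − ISA = 18 − (-5.6) = +23.6°C.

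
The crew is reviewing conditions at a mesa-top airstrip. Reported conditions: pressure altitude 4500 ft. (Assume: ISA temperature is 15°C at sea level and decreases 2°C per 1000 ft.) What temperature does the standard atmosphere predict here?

ISA temperature = 15 − 2 × (4500/1000) = 15 − 9 = 6°C.

6°C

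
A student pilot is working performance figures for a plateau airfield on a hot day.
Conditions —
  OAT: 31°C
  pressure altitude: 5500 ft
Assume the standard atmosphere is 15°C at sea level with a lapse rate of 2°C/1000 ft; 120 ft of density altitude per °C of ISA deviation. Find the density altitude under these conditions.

ISA temperature at 5500 ft = 15 − 2 × (5500/1000) = 4°C.
ISA deviation = 31 − 4 = +27°C.
Density altitude = 5500 + 120 × (27) = 5500 + (+3240) = 8740 ft.

8740 ft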